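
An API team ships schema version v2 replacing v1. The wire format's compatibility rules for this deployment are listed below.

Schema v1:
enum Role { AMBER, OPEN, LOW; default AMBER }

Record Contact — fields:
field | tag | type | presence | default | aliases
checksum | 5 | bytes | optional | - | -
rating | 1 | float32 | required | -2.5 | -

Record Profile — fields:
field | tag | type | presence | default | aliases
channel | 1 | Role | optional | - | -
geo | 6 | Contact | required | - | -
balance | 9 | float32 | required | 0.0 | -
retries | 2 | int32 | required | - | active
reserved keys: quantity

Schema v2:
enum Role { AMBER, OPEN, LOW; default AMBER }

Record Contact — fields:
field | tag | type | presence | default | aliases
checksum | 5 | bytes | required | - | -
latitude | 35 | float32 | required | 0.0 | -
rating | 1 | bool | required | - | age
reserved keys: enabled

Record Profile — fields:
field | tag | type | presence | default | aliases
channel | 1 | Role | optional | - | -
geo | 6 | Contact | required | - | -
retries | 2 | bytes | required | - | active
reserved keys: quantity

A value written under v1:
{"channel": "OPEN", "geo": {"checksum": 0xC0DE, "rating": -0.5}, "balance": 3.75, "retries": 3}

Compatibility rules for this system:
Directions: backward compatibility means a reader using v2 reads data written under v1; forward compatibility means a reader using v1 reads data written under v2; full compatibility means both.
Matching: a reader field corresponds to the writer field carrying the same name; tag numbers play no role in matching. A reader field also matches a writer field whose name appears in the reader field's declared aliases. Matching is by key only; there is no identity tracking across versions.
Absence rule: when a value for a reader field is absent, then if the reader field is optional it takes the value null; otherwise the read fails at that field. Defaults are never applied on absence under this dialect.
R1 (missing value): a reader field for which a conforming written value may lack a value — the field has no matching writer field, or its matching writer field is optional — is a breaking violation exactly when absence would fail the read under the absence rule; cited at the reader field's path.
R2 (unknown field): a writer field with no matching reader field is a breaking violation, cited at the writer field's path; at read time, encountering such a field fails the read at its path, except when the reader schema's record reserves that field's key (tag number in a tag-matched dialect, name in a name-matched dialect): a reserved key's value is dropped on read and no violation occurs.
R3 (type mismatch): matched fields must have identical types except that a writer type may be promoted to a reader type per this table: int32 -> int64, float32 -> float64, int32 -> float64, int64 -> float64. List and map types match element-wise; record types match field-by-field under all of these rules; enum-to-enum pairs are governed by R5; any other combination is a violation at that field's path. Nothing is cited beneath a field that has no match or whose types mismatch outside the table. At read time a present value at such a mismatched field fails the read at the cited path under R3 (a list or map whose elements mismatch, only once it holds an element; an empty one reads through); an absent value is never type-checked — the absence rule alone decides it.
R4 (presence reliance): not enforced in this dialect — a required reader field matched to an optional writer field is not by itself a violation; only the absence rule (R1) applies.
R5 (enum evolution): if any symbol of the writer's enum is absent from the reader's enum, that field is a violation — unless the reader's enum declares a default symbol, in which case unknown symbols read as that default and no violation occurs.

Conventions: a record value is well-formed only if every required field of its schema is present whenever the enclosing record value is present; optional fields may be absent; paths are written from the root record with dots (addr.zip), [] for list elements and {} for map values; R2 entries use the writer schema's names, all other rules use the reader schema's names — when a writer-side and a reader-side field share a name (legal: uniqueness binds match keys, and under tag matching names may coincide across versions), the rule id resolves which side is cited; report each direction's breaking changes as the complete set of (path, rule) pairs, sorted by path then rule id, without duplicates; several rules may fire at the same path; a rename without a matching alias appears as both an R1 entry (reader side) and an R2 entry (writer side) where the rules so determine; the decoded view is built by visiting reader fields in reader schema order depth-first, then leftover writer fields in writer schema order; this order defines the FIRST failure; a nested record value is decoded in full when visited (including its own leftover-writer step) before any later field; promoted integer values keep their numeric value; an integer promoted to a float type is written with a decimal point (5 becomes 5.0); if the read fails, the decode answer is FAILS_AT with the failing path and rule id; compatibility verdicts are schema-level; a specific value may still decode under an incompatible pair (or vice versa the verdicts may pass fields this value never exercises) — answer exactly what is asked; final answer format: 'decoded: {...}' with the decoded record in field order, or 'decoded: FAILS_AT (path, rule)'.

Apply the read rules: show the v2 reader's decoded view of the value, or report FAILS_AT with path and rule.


decoded: FAILS_AT (geo.latitude, R1)

arrows below run writer -> reader for Profile
decode (reader v2):
  channel := "OPEN"
  geo.checksum := 0xC0DE
  read fails at geo.latitude under R1 (no fill)
  => FAILS_AT (geo.latitude, R1)
the other Profile changes do not affect what is asked:
  removed field balance from record Profile -> shifts the Profile verdicts, not this decode
  field rating in record Contact: type float32 changed to bool (its default is dropped) -> shifts the Profile verdicts, not this decode
  field retries in record Profile: type int32 changed to bytes -> shifts the Profile verdicts, not this decode
  field checksum in record Contact: optional changed to required -> shifts the Profile verdicts, not this decode


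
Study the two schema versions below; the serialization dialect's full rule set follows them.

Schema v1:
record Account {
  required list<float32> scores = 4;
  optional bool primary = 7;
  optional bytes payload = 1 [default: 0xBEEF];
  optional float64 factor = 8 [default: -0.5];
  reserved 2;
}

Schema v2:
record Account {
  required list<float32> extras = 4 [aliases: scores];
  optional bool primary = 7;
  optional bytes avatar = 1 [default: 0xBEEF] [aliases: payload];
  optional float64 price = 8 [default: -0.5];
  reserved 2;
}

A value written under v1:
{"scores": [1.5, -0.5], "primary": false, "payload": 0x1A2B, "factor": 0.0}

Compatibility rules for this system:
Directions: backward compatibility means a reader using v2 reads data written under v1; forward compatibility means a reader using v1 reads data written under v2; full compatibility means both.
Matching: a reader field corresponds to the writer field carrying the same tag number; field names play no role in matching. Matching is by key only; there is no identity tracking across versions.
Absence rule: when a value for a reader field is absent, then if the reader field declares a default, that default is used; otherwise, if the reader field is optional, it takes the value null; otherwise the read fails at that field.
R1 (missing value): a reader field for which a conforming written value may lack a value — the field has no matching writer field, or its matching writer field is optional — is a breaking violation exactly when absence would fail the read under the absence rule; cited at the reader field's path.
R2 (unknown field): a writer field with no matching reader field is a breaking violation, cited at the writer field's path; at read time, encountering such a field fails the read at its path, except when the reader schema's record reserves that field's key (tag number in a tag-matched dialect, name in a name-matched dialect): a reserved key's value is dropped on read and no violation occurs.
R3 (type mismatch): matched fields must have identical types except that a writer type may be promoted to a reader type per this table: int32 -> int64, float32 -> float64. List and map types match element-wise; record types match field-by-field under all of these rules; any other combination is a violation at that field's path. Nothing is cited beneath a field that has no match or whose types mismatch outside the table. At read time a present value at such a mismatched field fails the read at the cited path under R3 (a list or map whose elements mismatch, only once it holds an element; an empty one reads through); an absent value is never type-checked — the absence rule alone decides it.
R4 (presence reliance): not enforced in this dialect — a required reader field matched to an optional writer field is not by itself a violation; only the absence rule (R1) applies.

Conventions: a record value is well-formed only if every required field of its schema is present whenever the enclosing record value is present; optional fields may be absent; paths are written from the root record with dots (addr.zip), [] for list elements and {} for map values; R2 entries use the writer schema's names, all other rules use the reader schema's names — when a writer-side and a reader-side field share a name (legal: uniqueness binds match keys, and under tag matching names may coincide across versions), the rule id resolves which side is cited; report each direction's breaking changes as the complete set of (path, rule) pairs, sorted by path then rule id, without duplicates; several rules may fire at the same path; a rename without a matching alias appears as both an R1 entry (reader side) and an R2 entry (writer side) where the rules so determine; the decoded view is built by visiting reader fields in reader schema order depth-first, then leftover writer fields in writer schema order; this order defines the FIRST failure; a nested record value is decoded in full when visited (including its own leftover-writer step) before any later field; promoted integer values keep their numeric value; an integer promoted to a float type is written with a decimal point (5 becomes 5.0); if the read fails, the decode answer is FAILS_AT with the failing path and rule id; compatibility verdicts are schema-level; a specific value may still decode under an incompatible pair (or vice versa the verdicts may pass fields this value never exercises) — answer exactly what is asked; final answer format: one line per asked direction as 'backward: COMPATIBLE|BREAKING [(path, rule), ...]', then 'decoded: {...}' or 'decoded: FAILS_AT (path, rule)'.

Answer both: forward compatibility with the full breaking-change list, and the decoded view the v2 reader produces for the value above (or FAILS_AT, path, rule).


forward: COMPATIBLE []; decoded: {"extras": [1.5, -0.5], "primary": false, "avatar": 0x1A2B, "price": 0.0}

the writer's type comes first in each Account pair
forward on Account — v1 reading data written by v2:
  scores: list<float32> -> list<float32>, writer required; from extras
  primary: bool -> bool, writer optional; from primary
  payload: bytes -> bytes, writer optional; from avatar
  factor: float64 -> float64, writer optional; from price
  => forward verdict for Account: COMPATIBLE, no violations
decode (reader v2):
  extras := [1.5, -0.5] (from writer scores)
  primary := false
  avatar := 0x1A2B (from writer payload)
  price := 0.0 (from writer factor)
  => decoded: {"extras": [1.5, -0.5], "primary": false, "avatar": 0x1A2B, "price": 0.0}


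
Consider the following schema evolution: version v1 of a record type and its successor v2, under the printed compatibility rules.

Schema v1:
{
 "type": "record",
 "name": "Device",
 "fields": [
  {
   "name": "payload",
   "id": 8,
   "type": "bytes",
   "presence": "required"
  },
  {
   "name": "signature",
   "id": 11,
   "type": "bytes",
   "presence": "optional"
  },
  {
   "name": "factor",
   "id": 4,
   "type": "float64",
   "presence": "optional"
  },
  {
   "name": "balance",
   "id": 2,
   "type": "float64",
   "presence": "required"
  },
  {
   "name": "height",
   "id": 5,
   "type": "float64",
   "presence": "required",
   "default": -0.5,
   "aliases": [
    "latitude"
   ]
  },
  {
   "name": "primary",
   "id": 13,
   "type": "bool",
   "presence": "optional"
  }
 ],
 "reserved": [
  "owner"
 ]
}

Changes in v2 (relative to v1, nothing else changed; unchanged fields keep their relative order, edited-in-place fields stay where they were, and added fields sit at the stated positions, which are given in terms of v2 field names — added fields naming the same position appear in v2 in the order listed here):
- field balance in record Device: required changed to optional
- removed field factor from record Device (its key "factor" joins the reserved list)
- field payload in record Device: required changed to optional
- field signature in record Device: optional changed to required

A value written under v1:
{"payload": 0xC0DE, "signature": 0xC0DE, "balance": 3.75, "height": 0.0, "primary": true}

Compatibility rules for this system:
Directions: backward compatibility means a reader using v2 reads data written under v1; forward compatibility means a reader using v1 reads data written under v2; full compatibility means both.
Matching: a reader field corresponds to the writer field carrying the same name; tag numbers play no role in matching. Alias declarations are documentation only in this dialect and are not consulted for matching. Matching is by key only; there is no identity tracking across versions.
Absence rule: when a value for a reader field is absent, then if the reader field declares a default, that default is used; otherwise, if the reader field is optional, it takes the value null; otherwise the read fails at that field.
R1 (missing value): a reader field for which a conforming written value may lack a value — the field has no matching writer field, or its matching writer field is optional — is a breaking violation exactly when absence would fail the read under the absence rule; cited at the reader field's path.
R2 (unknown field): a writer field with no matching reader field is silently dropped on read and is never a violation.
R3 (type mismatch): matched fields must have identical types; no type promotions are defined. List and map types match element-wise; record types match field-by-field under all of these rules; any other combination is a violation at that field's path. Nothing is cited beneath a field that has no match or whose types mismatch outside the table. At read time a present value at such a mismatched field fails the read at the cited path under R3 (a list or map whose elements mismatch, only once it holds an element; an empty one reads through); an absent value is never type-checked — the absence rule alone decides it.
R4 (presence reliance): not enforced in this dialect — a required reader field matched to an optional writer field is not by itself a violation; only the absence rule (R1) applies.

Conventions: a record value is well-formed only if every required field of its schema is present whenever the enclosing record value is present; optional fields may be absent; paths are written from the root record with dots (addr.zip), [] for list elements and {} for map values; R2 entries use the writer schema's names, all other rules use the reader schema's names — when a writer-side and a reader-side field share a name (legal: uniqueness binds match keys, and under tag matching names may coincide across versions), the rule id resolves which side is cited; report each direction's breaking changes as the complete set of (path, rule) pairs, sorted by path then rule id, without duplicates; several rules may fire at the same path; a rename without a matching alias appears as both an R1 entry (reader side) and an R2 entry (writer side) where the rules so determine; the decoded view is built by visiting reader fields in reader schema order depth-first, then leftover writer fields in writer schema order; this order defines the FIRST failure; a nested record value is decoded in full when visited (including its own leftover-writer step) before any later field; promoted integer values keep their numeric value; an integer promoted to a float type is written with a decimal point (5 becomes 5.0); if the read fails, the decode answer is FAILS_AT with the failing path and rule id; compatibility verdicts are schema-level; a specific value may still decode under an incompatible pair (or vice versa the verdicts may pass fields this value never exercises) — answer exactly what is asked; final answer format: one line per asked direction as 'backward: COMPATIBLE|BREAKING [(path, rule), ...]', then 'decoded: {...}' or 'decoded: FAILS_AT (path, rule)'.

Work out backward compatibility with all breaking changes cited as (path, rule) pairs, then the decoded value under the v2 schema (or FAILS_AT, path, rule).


backward: BREAKING [(signature, R1)]; decoded: {"payload": 0xC0DE, "signature": 0xC0DE, "balance": 3.75, "height": 0.0, "primary": true}

the writer's type comes first in each Device pair
backward pass over Device, reader schema v2, writer schema v1:
  writer required, bytes -> bytes: reader payload maps from writer payload
  writer optional, bytes -> bytes: reader signature maps from writer signature
  writer required, float64 -> float64: reader balance maps from writer balance
  writer required, float64 -> float64: reader height maps from writer height
  writer optional, bool -> bool: reader primary maps from writer primary
  writer factor: unknown to reader
  violation R1 at signature
  => backward: BREAKING (1)
decode (reader v2):
  payload := 0xC0DE
  signature := 0xC0DE
  balance := 3.75
  height := 0.0
  primary := true
  => decoded: {"payload": 0xC0DE, "signature": 0xC0DE, "balance": 3.75, "height": 0.0, "primary": true}
the rest of the Device diff is inert for this question:
  field balance in record Device: required changed to optional -> its effect on Device is confined to the forward direction, not asked
  field payload in record Device: required changed to optional -> its effect on Device is confined to the forward direction, not asked


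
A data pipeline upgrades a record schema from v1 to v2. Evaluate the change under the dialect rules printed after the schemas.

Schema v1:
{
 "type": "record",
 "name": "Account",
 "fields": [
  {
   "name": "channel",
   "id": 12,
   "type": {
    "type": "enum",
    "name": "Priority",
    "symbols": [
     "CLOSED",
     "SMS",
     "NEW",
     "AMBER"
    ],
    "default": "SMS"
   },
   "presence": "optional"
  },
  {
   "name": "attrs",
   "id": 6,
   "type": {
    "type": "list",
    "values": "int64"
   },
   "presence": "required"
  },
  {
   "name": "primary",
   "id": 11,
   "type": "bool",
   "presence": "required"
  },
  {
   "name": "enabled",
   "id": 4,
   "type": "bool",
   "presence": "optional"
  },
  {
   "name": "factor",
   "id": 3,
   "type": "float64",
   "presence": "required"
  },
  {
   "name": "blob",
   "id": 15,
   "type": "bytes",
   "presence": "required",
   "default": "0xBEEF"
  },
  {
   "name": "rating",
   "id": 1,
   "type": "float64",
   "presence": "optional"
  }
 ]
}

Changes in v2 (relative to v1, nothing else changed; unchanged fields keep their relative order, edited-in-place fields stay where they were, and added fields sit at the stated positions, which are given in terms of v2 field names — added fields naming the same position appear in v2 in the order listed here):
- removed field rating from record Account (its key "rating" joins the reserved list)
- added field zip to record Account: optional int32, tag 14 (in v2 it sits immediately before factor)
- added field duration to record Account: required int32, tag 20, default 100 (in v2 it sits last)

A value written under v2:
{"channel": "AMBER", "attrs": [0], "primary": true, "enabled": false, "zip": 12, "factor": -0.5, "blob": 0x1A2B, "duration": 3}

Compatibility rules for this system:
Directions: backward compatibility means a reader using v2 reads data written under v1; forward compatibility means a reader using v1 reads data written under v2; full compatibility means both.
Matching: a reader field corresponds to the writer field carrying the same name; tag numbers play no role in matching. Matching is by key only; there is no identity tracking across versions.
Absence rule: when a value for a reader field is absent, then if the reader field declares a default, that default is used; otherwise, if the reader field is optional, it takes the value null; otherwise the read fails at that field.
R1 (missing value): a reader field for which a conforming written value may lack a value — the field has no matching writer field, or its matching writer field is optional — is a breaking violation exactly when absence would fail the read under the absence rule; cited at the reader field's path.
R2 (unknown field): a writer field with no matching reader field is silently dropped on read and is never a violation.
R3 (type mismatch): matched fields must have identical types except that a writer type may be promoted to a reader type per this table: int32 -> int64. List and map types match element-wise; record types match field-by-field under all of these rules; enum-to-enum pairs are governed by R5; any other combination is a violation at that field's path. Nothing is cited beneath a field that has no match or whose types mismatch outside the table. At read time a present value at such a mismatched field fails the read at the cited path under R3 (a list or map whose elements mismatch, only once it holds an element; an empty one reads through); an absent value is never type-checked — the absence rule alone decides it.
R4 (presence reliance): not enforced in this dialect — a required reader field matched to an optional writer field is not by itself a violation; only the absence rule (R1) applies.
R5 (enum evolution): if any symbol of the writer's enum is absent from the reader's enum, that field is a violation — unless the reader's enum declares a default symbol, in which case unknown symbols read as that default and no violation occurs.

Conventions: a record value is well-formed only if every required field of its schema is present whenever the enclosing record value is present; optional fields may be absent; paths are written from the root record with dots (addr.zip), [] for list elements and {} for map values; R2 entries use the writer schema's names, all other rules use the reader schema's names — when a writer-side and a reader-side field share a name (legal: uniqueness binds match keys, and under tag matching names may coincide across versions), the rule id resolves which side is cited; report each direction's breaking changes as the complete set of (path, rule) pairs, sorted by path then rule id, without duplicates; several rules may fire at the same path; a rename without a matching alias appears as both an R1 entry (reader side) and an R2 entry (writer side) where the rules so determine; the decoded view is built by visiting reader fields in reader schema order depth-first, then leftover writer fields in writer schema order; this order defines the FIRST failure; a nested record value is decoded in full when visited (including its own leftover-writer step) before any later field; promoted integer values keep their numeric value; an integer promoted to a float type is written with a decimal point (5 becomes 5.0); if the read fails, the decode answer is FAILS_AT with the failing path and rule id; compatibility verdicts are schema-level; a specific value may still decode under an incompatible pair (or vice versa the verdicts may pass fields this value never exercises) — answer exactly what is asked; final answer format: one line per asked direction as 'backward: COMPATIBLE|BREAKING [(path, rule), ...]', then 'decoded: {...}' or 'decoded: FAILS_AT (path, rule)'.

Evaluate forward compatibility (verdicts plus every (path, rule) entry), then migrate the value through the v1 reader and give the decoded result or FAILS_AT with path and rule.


forward: COMPATIBLE []; decoded: {"channel": "AMBER", "attrs": [0], "primary": true, "enabled": false, "factor": -0.5, "blob": 0x1A2B, "rating": null}

each type pair in Account: writer, then reader
forward on Account — v1 reading data written by v2:
  channel: paired with writer channel (Priority -> Priority; writer optional)
  attrs: paired with writer attrs (list<int64> -> list<int64>; writer required)
  primary: paired with writer primary (bool -> bool; writer required)
  enabled: paired with writer enabled (bool -> bool; writer optional)
  factor: paired with writer factor (float64 -> float64; writer required)
  blob: paired with writer blob (bytes -> bytes; writer required)
  rating has no writer counterpart
  writer zip: unknown to reader
  writer duration: unknown to reader
  => forward verdict for Account: COMPATIBLE, no violations
decoding the Account value with the v1 reader:
  channel := "AMBER"
  attrs := [0]
  primary := true
  enabled := false
  factor := -0.5
  blob := 0x1A2B
  rating := null (absent, optional -> null)
  writer zip: unknown -> dropped
  writer duration: unknown -> dropped
  => decoded: {"channel": "AMBER", "attrs": [0], "primary": true, "enabled": false, "factor": -0.5, "blob": 0x1A2B, "rating": null}
remaining Account differences; none change what is asked:
  removed field rating from record Account (its key "rating" joins the reserved list) -> no rule fires on it in Account's dialect; the asked verdict holds
  added field duration to record Account: required int32, tag 20, default 100 (in v2 it sits last) -> no rule fires on it in Account's dialect; the asked verdict holds
  added field zip to record Account: optional int32, tag 14 (in v2 it sits immediately before factor) -> no rule fires on it in Account's dialect; the asked verdict holds


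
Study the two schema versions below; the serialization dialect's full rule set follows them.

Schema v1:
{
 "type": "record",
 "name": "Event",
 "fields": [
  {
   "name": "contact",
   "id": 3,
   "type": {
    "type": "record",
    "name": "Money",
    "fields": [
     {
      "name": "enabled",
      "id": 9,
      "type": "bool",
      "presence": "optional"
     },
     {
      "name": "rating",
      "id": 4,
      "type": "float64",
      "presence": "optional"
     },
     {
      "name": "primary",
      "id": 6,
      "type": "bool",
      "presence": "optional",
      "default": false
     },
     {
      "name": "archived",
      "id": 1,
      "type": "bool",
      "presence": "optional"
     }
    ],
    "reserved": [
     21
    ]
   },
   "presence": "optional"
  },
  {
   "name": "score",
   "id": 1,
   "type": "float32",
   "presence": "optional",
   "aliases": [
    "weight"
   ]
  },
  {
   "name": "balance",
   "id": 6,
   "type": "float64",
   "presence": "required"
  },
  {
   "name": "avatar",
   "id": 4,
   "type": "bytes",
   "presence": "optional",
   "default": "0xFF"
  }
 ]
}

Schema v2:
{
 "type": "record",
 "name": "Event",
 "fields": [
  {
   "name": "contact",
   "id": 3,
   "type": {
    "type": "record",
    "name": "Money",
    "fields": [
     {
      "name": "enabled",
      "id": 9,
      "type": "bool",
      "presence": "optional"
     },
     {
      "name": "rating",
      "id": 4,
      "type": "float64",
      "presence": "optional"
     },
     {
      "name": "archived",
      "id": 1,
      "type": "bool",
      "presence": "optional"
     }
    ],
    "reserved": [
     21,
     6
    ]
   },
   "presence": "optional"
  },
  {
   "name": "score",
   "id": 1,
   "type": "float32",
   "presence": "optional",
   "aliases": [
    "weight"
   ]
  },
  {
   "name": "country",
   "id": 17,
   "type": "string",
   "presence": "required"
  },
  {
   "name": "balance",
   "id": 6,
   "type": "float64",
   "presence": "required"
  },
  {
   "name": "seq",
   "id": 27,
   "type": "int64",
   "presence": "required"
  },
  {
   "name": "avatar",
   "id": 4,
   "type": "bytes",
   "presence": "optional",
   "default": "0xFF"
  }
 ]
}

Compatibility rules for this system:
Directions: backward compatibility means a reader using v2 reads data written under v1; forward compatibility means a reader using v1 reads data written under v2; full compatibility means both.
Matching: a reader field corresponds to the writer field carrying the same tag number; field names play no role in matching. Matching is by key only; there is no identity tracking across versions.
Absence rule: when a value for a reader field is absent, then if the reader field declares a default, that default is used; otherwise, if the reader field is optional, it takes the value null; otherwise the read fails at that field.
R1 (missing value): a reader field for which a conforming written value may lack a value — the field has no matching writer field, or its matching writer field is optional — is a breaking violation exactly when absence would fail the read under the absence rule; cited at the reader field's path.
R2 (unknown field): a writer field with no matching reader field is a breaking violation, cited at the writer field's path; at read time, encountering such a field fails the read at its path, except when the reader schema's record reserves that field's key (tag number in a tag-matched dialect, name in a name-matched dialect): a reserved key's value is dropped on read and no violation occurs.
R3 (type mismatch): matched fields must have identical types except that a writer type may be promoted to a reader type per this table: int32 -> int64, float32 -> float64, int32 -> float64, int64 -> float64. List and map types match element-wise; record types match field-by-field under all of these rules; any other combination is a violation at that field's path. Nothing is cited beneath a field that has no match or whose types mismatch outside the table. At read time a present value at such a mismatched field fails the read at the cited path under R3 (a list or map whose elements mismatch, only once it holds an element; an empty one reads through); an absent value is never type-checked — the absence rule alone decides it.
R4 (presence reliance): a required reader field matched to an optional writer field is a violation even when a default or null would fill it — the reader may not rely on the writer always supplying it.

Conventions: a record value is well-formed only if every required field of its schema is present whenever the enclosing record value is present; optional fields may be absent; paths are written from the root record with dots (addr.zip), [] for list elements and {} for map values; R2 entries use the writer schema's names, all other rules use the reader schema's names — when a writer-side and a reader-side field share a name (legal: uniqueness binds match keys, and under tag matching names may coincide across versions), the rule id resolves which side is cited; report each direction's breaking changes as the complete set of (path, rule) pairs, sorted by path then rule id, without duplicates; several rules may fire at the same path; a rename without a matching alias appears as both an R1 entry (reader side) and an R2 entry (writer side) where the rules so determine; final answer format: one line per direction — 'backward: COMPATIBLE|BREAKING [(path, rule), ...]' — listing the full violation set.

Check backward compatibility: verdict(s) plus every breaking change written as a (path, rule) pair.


arrows below run writer -> reader for Event
checking backward for Event: reader v2 against writer v1:
  contact <- contact (Money -> Money, writer optional)
  score <- score (float32 -> float32, writer optional)
  country has no writer counterpart
  balance <- balance (float64 -> float64, writer required)
  seq has no writer counterpart
  avatar <- avatar (bytes -> bytes, writer optional)
  contact.enabled <- contact.enabled (bool -> bool, writer optional)
  contact.rating <- contact.rating (float64 -> float64, writer optional)
  contact.archived <- contact.archived (bool -> bool, writer optional)
  contact.primary (writer side), unknown to reader
  violation R1 at country
  violation R1 at seq
  => 2 violation(s): backward is BREAKING for Event
checking off the Event differences that do not matter here:
  removed field primary from record Money (its key 6 joins the reserved list) -> fires no rule on Event, leaving the asked answer as it is

backward: BREAKING [(country, R1), (seq, R1)]


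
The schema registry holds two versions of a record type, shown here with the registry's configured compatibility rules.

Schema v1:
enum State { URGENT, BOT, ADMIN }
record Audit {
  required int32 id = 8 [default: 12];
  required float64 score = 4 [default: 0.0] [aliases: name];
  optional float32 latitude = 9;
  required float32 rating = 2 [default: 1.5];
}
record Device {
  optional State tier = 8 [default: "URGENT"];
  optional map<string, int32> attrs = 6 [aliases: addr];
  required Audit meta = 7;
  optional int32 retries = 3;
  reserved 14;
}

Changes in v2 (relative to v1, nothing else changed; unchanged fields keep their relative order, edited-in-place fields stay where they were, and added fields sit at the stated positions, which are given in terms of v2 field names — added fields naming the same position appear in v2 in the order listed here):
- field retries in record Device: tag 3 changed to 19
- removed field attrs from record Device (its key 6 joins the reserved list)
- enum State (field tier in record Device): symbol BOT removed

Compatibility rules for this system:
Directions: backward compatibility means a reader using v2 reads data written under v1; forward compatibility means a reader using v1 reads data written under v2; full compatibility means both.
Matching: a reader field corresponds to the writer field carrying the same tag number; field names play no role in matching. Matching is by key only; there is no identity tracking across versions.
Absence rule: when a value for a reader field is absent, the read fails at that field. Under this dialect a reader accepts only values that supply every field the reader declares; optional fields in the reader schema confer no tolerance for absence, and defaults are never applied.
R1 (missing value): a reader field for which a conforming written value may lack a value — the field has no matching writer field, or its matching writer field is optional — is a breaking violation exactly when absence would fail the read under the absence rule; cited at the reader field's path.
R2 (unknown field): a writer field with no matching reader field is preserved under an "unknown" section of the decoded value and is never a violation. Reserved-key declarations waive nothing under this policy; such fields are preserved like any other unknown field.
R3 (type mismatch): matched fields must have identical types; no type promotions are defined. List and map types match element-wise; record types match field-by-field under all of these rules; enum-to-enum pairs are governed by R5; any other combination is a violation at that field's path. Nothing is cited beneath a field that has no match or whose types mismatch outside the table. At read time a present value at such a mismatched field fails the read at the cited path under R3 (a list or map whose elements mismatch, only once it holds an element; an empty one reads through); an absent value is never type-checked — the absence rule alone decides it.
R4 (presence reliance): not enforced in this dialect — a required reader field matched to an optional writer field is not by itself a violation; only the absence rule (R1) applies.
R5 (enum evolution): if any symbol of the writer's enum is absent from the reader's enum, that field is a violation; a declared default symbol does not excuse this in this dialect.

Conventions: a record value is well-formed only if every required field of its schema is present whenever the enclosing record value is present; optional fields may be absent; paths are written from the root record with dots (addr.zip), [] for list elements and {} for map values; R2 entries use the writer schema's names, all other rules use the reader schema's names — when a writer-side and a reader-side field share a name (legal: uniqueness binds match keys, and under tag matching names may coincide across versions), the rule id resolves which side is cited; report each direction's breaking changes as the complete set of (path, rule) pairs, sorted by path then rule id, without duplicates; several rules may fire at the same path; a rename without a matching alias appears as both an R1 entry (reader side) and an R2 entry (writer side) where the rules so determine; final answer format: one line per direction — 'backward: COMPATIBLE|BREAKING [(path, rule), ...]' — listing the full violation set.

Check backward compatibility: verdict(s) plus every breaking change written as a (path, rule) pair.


the writer's type comes first in each Device pair
checking backward for Device: reader v2 against writer v1:
  State -> State, writer optional: tier aligns to tier
  Audit -> Audit, writer required: meta aligns to meta
  retries: no writer match
  writer field attrs has no reader counterpart
  writer field retries has no reader counterpart
  int32 -> int32, writer required: meta.id aligns to meta.id
  float64 -> float64, writer required: meta.score aligns to meta.score
  float32 -> float32, writer optional: meta.latitude aligns to meta.latitude
  float32 -> float32, writer required: meta.rating aligns to meta.rating
  violation R1 at meta.latitude
  violation R1 at retries
  violation R1 at tier
  violation R5 at tier
  backward on Device therefore BREAKING (4)
ruling out the remaining Device differences:
  field retries in record Device: tag 3 changed to 19 -> inert for the asked Device verdict: nothing fires

backward: BREAKING [(meta.latitude, R1), (retries, R1), (tier, R1), (tier, R5)]


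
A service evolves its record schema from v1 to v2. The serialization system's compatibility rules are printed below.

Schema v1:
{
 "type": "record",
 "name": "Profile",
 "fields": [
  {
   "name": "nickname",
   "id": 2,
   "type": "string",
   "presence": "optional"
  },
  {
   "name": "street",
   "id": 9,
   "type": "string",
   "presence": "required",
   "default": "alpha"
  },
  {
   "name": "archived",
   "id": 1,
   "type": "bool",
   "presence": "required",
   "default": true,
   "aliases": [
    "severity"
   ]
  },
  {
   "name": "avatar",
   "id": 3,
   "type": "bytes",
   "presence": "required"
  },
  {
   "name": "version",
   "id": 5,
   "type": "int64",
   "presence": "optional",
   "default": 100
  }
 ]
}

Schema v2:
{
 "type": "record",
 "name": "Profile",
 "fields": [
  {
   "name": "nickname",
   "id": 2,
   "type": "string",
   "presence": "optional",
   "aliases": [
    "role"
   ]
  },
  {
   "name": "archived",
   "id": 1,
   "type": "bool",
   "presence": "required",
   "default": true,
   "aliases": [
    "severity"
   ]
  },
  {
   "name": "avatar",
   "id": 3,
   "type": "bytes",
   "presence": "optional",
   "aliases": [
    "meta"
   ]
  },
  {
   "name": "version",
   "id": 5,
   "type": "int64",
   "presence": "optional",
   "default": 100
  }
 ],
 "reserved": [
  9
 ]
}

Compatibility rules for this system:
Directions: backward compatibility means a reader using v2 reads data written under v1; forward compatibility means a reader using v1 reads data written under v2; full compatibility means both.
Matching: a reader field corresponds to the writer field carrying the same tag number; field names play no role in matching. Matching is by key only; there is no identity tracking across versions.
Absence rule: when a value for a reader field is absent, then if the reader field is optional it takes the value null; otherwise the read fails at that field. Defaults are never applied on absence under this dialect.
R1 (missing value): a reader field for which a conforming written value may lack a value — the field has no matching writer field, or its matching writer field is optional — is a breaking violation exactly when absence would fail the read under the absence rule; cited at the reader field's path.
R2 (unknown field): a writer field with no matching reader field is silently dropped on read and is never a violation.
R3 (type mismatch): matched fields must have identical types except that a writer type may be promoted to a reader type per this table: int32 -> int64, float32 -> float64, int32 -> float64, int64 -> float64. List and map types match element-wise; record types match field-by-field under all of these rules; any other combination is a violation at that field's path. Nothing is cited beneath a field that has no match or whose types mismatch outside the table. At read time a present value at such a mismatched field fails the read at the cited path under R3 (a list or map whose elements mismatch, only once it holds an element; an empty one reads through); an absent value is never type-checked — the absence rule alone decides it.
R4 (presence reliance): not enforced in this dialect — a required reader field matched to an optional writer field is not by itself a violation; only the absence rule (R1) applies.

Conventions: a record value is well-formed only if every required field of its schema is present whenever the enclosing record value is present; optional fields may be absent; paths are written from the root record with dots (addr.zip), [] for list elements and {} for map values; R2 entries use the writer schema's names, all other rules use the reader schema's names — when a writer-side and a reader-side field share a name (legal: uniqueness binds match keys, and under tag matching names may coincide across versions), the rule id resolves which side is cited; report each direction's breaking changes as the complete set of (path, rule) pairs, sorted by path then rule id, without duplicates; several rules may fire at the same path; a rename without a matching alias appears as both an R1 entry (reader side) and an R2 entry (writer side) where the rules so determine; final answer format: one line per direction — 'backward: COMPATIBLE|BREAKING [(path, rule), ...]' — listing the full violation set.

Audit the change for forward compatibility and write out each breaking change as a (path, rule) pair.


forward: BREAKING [(avatar, R1), (street, R1)]

each type pair in Profile: writer, then reader
checking forward for Profile: reader v1 against writer v2:
  nickname: string -> string, writer optional; from nickname
  no writer field matches reader street
  archived: bool -> bool, writer required; from archived
  avatar: bytes -> bytes, writer optional; from avatar
  version: int64 -> int64, writer optional; from version
  breaking: (avatar, R1)
  breaking: (street, R1)
  => forward verdict for Profile: BREAKING, 2 violation(s)
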